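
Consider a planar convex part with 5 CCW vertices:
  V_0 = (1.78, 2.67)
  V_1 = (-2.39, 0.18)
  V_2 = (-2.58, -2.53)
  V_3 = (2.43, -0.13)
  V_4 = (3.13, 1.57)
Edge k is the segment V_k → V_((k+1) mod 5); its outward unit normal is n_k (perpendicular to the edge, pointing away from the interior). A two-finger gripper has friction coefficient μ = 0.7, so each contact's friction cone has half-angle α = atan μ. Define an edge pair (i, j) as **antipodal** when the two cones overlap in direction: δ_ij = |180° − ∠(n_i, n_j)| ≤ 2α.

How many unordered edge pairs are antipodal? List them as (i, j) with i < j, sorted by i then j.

count = 6; pairs: (0,2), (0,3), (1,2), (1,3), (1,4), (2,4)

α = atan 0.7 = 34.99°;  2α = 69.98°
n_0 = (-0.5127, +0.8586)
n_1 = (-0.9976, +0.0699)
n_2 = (+0.4320, -0.9019)
n_3 = (+0.9247, -0.3807)
n_4 = (+0.6317, +0.7752)
  (0,1): δ = 124.85°  ·
  (0,2): δ = 5.25°  ✓
  (0,3): δ = 36.78°  ✓
  (0,4): δ = 109.98°  ·
  (1,2): δ = 60.39°  ✓
  (1,3): δ = 18.37°  ✓
  (1,4): δ = 54.84°  ✓
  (2,3): δ = 137.98°  ·
  (2,4): δ = 64.77°  ✓
  (3,4): δ = 106.79°  ·
antipodal pairs: 6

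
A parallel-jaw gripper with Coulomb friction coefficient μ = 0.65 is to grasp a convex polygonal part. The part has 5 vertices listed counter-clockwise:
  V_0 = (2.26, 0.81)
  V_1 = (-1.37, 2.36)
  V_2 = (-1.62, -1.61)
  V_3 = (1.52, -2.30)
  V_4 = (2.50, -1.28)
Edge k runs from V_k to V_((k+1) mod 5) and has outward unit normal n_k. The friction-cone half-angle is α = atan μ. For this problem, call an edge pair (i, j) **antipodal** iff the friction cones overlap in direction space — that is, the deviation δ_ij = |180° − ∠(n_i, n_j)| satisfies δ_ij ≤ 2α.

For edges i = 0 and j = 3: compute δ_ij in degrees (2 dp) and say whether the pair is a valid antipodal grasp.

δ = 69.27°, invalid

α = atan 0.65 = 33.02°;  2α = 66.05°
edge 0: e_0 = (-3.63, +1.55);  n_0 = (+0.3927, +0.9197)
edge 3: e_3 = (+0.98, +1.02);  n_3 = (+0.7211, -0.6928)
∠(n_0, n_3) = 110.73°
δ = |180° − 110.73°| = 69.27°
69.27° > 2α = 66.05°  →  invalid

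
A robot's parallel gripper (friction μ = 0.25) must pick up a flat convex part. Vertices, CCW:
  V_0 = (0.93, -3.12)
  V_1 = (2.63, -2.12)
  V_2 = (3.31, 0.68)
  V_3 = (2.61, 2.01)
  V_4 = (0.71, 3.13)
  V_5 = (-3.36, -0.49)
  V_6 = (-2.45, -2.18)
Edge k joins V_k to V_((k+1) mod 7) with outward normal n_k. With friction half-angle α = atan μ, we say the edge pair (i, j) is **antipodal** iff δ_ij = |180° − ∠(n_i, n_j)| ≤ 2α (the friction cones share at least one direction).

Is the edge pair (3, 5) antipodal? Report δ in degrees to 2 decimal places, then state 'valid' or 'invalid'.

δ = 31.18°, invalid

α = atan 0.25 = 14.04°;  2α = 28.07°
edge 3: e_3 = (-1.90, +1.12);  n_3 = (+0.5078, +0.8615)
edge 5: e_5 = (+0.91, -1.69);  n_5 = (-0.8805, -0.4741)
∠(n_3, n_5) = 148.82°
δ = |180° − 148.82°| = 31.18°
31.18° > 2α = 28.07°  →  invalid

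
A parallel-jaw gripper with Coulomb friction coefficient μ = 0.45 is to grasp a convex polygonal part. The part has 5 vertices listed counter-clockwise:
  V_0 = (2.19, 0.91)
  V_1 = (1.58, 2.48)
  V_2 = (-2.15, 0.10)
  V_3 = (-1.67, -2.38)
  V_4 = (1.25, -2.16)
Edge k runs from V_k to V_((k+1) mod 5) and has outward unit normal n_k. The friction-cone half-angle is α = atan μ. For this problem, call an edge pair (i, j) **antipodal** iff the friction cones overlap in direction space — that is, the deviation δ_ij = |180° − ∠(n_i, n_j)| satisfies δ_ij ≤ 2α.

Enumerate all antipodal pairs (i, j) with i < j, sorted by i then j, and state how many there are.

α = atan 0.45 = 24.23°;  2α = 48.46°
n_0 = (+0.9321, +0.3622)
n_1 = (-0.5379, +0.8430)
n_2 = (-0.9818, -0.1900)
n_3 = (+0.0751, -0.9972)
n_4 = (+0.9562, -0.2928)
  (0,1): δ = 78.69°  ·
  (0,2): δ = 10.28°  ✓
  (0,3): δ = 73.08°  ·
  (0,4): δ = 141.74°  ·
  (1,2): δ = 111.59°  ·
  (1,3): δ = 28.23°  ✓
  (1,4): δ = 40.44°  ✓
  (2,3): δ = 96.65°  ·
  (2,4): δ = 27.98°  ✓
  (3,4): δ = 111.33°  ·
antipodal pairs: 4

count = 4; pairs: (0,2), (1,3), (1,4), (2,4)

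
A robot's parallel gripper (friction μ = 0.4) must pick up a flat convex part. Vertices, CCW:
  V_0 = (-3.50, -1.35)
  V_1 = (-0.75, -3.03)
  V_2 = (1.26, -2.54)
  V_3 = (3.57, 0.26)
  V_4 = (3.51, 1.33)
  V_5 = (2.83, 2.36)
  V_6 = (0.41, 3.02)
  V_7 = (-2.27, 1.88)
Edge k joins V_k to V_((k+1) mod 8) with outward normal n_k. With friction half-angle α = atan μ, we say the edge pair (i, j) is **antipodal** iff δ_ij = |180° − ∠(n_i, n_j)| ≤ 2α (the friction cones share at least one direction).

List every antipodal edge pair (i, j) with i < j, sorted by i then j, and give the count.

count = 7; pairs: (0,4), (0,5), (1,5), (1,6), (2,6), (2,7), (3,7)

α = atan 0.4 = 21.80°;  2α = 43.60°
n_0 = (-0.5213, -0.8534)
n_1 = (+0.2368, -0.9715)
n_2 = (+0.7714, -0.6364)
n_3 = (+0.9984, +0.0560)
n_4 = (+0.8345, +0.5510)
n_5 = (+0.2631, +0.9648)
n_6 = (-0.3914, +0.9202)
n_7 = (-0.9345, +0.3559)
  (0,1): δ = 134.88°  ·
  (0,2): δ = 98.10°  ·
  (0,3): δ = 55.37°  ·
  (0,4): δ = 25.15°  ✓
  (0,5): δ = 16.17°  ✓
  (0,6): δ = 54.46°  ·
  (0,7): δ = 100.57°  ·
  (1,2): δ = 143.22°  ·
  (1,3): δ = 100.49°  ·
  (1,4): δ = 70.27°  ·
  (1,5): δ = 28.96°  ✓
  (1,6): δ = 9.34°  ✓
  (1,7): δ = 55.45°  ·
  (2,3): δ = 137.27°  ·
  (2,4): δ = 107.04°  ·
  (2,5): δ = 65.73°  ·
  (2,6): δ = 27.43°  ✓
  (2,7): δ = 18.68°  ✓
  (3,4): δ = 149.78°  ·
  (3,5): δ = 108.46°  ·
  (3,6): δ = 70.17°  ·
  (3,7): δ = 24.06°  ✓
  (4,5): δ = 138.69°  ·
  (4,6): δ = 100.39°  ·
  (4,7): δ = 54.28°  ·
  (5,6): δ = 141.70°  ·
  (5,7): δ = 95.59°  ·
  (6,7): δ = 133.89°  ·
antipodal pairs: 7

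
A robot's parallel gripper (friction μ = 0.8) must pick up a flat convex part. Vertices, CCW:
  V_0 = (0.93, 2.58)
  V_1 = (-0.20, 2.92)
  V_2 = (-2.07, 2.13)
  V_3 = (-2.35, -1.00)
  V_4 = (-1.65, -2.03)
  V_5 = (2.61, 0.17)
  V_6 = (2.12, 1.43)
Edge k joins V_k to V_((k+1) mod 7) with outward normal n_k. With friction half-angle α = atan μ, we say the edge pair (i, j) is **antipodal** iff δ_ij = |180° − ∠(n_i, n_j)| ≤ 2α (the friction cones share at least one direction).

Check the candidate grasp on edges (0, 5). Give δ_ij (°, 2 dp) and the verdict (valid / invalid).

δ = 128.00°, invalid

α = atan 0.8 = 38.66°;  2α = 77.32°
edge 0: e_0 = (-1.13, +0.34);  n_0 = (+0.2881, +0.9576)
edge 5: e_5 = (-0.49, +1.26);  n_5 = (+0.9320, +0.3624)
∠(n_0, n_5) = 52.00°
δ = |180° − 52.00°| = 128.00°
128.00° > 2α = 77.32°  →  invalid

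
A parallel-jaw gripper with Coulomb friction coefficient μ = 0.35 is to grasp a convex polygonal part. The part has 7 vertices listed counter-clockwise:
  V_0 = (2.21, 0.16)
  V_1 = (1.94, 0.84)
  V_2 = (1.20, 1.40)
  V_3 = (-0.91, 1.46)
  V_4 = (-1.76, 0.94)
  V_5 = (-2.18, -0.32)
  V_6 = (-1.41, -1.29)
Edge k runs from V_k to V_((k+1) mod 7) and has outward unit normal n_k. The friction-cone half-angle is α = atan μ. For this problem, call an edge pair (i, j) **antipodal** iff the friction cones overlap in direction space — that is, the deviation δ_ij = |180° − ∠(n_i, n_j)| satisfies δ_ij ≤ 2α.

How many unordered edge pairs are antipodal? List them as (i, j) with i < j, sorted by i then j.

count = 4; pairs: (0,5), (1,5), (2,6), (3,6)

α = atan 0.35 = 19.29°;  2α = 38.58°
n_0 = (+0.9294, +0.3690)
n_1 = (+0.6034, +0.7974)
n_2 = (+0.0284, +0.9996)
n_3 = (-0.5219, +0.8530)
n_4 = (-0.9487, +0.3162)
n_5 = (-0.7832, -0.6217)
n_6 = (+0.3718, -0.9283)
  (0,1): δ = 148.77°  ·
  (0,2): δ = 113.28°  ·
  (0,3): δ = 80.20°  ·
  (0,4): δ = 40.09°  ·
  (0,5): δ = 16.79°  ✓
  (0,6): δ = 90.17°  ·
  (1,2): δ = 144.51°  ·
  (1,3): δ = 111.43°  ·
  (1,4): δ = 71.32°  ·
  (1,5): δ = 14.44°  ✓
  (1,6): δ = 58.95°  ·
  (2,3): δ = 146.91°  ·
  (2,4): δ = 106.81°  ·
  (2,5): δ = 49.93°  ·
  (2,6): δ = 23.46°  ✓
  (3,4): δ = 139.89°  ·
  (3,5): δ = 83.01°  ·
  (3,6): δ = 9.63°  ✓
  (4,5): δ = 123.12°  ·
  (4,6): δ = 49.74°  ·
  (5,6): δ = 106.61°  ·
antipodal pairs: 4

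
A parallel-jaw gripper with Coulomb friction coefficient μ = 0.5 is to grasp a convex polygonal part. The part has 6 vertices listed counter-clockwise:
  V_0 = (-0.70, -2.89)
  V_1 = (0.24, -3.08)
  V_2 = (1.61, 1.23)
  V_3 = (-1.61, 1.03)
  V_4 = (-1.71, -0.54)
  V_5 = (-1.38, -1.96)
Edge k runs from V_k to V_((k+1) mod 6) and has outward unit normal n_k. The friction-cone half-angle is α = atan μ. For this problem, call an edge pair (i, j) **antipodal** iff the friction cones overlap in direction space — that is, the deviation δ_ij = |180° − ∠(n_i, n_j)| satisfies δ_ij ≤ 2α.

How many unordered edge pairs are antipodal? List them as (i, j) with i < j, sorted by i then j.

α = atan 0.5 = 26.57°;  2α = 53.13°
n_0 = (-0.1981, -0.9802)
n_1 = (+0.9530, -0.3029)
n_2 = (-0.0620, +0.9981)
n_3 = (-0.9980, +0.0636)
n_4 = (-0.9740, -0.2264)
n_5 = (-0.8072, -0.5902)
  (0,1): δ = 96.21°  ·
  (0,2): δ = 14.98°  ✓
  (0,3): δ = 97.78°  ·
  (0,4): δ = 114.51°  ·
  (0,5): δ = 137.60°  ·
  (1,2): δ = 68.81°  ·
  (1,3): δ = 13.99°  ✓
  (1,4): δ = 30.72°  ✓
  (1,5): δ = 53.81°  ·
  (2,3): δ = 97.20°  ·
  (2,4): δ = 80.47°  ·
  (2,5): δ = 57.38°  ·
  (3,4): δ = 163.27°  ·
  (3,5): δ = 140.18°  ·
  (4,5): δ = 156.91°  ·
antipodal pairs: 3

count = 3; pairs: (0,2), (1,3), (1,4)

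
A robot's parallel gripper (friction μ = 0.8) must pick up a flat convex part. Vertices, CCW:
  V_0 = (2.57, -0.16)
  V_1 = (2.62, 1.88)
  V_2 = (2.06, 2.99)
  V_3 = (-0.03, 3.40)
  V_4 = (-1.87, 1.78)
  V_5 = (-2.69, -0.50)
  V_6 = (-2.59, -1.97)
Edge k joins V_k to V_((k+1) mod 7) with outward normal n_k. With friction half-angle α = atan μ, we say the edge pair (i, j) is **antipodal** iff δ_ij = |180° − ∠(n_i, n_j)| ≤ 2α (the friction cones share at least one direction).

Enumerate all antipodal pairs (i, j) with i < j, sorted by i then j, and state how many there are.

α = atan 0.8 = 38.66°;  2α = 77.32°
n_0 = (+0.9997, -0.0245)
n_1 = (+0.8928, +0.4504)
n_2 = (+0.1925, +0.9813)
n_3 = (-0.6608, +0.7506)
n_4 = (-0.9410, +0.3384)
n_5 = (-0.9977, -0.0679)
n_6 = (+0.3310, -0.9436)
  (0,1): δ = 151.82°  ·
  (0,2): δ = 99.69°  ·
  (0,3): δ = 47.23°  ✓
  (0,4): δ = 18.38°  ✓
  (0,5): δ = 5.30°  ✓
  (0,6): δ = 110.73°  ·
  (1,2): δ = 127.87°  ·
  (1,3): δ = 75.41°  ✓
  (1,4): δ = 46.55°  ✓
  (1,5): δ = 22.88°  ✓
  (1,6): δ = 82.56°  ·
  (2,3): δ = 127.54°  ·
  (2,4): δ = 98.68°  ·
  (2,5): δ = 75.01°  ✓
  (2,6): δ = 30.43°  ✓
  (3,4): δ = 151.14°  ·
  (3,5): δ = 127.47°  ·
  (3,6): δ = 22.03°  ✓
  (4,5): δ = 156.33°  ·
  (4,6): δ = 50.89°  ✓
  (5,6): δ = 74.56°  ✓
antipodal pairs: 11

count = 11; pairs: (0,3), (0,4), (0,5), (1,3), (1,4), (1,5), (2,5), (2,6), (3,6), (4,6), (5,6)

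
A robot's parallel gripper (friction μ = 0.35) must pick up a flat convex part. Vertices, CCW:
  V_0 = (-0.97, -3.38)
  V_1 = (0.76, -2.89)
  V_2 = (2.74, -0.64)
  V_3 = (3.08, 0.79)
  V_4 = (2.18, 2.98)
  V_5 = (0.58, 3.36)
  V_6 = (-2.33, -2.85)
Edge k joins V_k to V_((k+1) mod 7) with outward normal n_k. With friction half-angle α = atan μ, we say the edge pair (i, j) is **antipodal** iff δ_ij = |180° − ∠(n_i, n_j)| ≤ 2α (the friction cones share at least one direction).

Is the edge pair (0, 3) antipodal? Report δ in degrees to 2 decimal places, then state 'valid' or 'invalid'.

δ = 83.47°, invalid

α = atan 0.35 = 19.29°;  2α = 38.58°
edge 0: e_0 = (+1.73, +0.49);  n_0 = (+0.2725, -0.9622)
edge 3: e_3 = (-0.90, +2.19);  n_3 = (+0.9249, +0.3801)
∠(n_0, n_3) = 96.53°
δ = |180° − 96.53°| = 83.47°
83.47° > 2α = 38.58°  →  invalid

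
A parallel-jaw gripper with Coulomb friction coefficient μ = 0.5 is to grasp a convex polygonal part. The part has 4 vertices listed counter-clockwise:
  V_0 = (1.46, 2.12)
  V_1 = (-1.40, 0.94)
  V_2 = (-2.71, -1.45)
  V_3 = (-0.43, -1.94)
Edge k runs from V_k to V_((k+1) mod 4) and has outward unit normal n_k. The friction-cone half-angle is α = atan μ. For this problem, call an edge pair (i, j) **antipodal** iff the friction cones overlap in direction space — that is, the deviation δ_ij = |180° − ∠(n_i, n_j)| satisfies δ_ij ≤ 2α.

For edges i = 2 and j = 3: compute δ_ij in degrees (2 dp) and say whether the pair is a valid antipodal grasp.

α = atan 0.5 = 26.57°;  2α = 53.13°
edge 2: e_2 = (+2.28, -0.49);  n_2 = (-0.2101, -0.9777)
edge 3: e_3 = (+1.89, +4.06);  n_3 = (+0.9066, -0.4220)
∠(n_2, n_3) = 77.17°
δ = |180° − 77.17°| = 102.83°
102.83° > 2α = 53.13°  →  invalid

δ = 102.83°, invalid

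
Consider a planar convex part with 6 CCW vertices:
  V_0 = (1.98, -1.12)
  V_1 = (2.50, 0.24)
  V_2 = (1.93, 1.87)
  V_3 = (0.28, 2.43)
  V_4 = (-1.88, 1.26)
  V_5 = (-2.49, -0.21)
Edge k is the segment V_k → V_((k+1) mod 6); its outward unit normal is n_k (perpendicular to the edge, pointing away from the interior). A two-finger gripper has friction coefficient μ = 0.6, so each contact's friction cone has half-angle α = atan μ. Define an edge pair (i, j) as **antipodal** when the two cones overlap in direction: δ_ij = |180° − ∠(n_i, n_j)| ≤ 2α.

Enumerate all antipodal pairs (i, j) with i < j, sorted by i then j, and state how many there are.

α = atan 0.6 = 30.96°;  2α = 61.93°
n_0 = (+0.9341, -0.3571)
n_1 = (+0.9439, +0.3301)
n_2 = (+0.3214, +0.9469)
n_3 = (-0.4763, +0.8793)
n_4 = (-0.9236, +0.3833)
n_5 = (-0.1995, -0.9799)
  (0,1): δ = 139.80°  ·
  (0,2): δ = 87.82°  ·
  (0,3): δ = 40.63°  ✓
  (0,4): δ = 1.61°  ✓
  (0,5): δ = 99.42°  ·
  (1,2): δ = 128.02°  ·
  (1,3): δ = 80.83°  ·
  (1,4): δ = 41.81°  ✓
  (1,5): δ = 59.22°  ✓
  (2,3): δ = 132.81°  ·
  (2,4): δ = 93.79°  ·
  (2,5): δ = 7.24°  ✓
  (3,4): δ = 140.98°  ·
  (3,5): δ = 39.95°  ✓
  (4,5): δ = 78.97°  ·
antipodal pairs: 6

count = 6; pairs: (0,3), (0,4), (1,4), (1,5), (2,5), (3,5)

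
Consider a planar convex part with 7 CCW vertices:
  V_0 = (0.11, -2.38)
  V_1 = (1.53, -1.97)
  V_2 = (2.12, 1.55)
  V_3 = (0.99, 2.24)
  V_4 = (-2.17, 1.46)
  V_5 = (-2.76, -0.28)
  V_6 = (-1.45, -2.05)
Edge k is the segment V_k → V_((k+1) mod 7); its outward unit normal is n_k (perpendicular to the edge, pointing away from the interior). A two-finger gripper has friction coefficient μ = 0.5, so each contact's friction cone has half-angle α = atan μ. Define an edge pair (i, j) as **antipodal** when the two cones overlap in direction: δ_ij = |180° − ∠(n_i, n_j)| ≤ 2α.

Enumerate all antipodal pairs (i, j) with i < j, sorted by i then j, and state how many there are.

count = 7; pairs: (0,2), (0,3), (1,4), (1,5), (2,5), (2,6), (3,6)

α = atan 0.5 = 26.57°;  2α = 53.13°
n_0 = (+0.2774, -0.9608)
n_1 = (+0.9862, -0.1653)
n_2 = (+0.5211, +0.8535)
n_3 = (-0.2396, +0.9709)
n_4 = (-0.9470, +0.3211)
n_5 = (-0.8038, -0.5949)
n_6 = (-0.2070, -0.9783)
  (0,1): δ = 115.62°  ·
  (0,2): δ = 47.51°  ✓
  (0,3): δ = 2.24°  ✓
  (0,4): δ = 55.16°  ·
  (0,5): δ = 110.40°  ·
  (0,6): δ = 151.95°  ·
  (1,2): δ = 111.89°  ·
  (1,3): δ = 66.62°  ·
  (1,4): δ = 9.22°  ✓
  (1,5): δ = 46.02°  ✓
  (1,6): δ = 87.57°  ·
  (2,3): δ = 134.73°  ·
  (2,4): δ = 77.32°  ·
  (2,5): δ = 22.09°  ✓
  (2,6): δ = 19.46°  ✓
  (3,4): δ = 122.60°  ·
  (3,5): δ = 67.36°  ·
  (3,6): δ = 25.81°  ✓
  (4,5): δ = 124.76°  ·
  (4,6): δ = 83.21°  ·
  (5,6): δ = 138.45°  ·
antipodal pairs: 7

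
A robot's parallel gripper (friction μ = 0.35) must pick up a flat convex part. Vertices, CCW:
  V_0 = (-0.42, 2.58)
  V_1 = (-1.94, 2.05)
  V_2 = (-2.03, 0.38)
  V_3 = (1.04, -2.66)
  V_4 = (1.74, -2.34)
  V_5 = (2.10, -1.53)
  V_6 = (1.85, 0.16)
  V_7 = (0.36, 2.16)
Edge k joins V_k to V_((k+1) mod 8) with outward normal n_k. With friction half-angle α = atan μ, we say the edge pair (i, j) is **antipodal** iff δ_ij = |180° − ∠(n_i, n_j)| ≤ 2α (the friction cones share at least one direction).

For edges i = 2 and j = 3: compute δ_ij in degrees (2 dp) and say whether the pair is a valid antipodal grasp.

α = atan 0.35 = 19.29°;  2α = 38.58°
edge 2: e_2 = (+3.07, -3.04);  n_2 = (-0.7036, -0.7106)
edge 3: e_3 = (+0.70, +0.32);  n_3 = (+0.4158, -0.9095)
∠(n_2, n_3) = 69.29°
δ = |180° − 69.29°| = 110.71°
110.71° > 2α = 38.58°  →  invalid

δ = 110.71°, invalid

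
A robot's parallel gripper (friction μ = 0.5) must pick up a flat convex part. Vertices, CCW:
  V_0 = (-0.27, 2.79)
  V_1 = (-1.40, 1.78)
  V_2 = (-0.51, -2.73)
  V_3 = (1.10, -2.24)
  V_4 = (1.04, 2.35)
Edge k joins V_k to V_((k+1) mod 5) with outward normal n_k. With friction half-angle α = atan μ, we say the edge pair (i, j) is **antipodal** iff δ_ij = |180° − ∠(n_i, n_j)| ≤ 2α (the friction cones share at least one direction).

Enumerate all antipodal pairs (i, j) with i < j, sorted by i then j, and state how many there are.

count = 4; pairs: (0,2), (0,3), (1,3), (2,4)

α = atan 0.5 = 26.57°;  2α = 53.13°
n_0 = (-0.6664, +0.7456)
n_1 = (-0.9811, -0.1936)
n_2 = (+0.2912, -0.9567)
n_3 = (+0.9999, +0.0131)
n_4 = (+0.3184, +0.9480)
  (0,1): δ = 120.63°  ·
  (0,2): δ = 24.86°  ✓
  (0,3): δ = 48.96°  ✓
  (0,4): δ = 119.64°  ·
  (1,2): δ = 84.24°  ·
  (1,3): δ = 10.41°  ✓
  (1,4): δ = 60.27°  ·
  (2,3): δ = 106.18°  ·
  (2,4): δ = 35.49°  ✓
  (3,4): δ = 109.31°  ·
antipodal pairs: 4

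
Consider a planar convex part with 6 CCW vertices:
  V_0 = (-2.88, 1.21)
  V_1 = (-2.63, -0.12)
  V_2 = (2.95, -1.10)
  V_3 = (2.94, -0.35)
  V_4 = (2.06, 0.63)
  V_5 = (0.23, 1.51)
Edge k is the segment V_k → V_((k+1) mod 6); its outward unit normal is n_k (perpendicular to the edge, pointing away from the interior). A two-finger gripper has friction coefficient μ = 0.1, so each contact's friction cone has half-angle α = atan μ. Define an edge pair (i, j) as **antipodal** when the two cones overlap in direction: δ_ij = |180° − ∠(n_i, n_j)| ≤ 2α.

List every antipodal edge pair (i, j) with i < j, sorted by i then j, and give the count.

count = 1; pairs: (0,2)

α = atan 0.1 = 5.71°;  2α = 11.42°
n_0 = (-0.9828, -0.1847)
n_1 = (-0.1730, -0.9849)
n_2 = (+0.9999, +0.0133)
n_3 = (+0.7440, +0.6681)
n_4 = (+0.4334, +0.9012)
n_5 = (-0.0960, +0.9954)
  (0,1): δ = 110.61°  ·
  (0,2): δ = 9.88°  ✓
  (0,3): δ = 31.28°  ·
  (0,4): δ = 53.67°  ·
  (0,5): δ = 84.86°  ·
  (1,2): δ = 79.27°  ·
  (1,3): δ = 38.12°  ·
  (1,4): δ = 15.72°  ·
  (1,5): δ = 15.47°  ·
  (2,3): δ = 138.84°  ·
  (2,4): δ = 116.45°  ·
  (2,5): δ = 85.25°  ·
  (3,4): δ = 157.60°  ·
  (3,5): δ = 126.41°  ·
  (4,5): δ = 148.81°  ·
antipodal pairs: 1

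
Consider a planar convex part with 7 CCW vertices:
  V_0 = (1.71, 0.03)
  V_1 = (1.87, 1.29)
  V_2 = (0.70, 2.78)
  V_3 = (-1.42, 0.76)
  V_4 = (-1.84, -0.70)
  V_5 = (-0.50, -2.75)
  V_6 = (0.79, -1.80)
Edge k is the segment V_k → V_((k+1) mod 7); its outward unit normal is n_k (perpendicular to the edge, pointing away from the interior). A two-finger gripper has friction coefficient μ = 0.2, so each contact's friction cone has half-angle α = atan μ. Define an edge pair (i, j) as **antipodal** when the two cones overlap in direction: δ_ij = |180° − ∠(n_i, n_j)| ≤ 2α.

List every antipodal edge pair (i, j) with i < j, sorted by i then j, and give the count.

α = atan 0.2 = 11.31°;  2α = 22.62°
n_0 = (+0.9920, -0.1260)
n_1 = (+0.7865, +0.6176)
n_2 = (-0.6898, +0.7240)
n_3 = (-0.9610, +0.2765)
n_4 = (-0.8370, -0.5471)
n_5 = (+0.5930, -0.8052)
n_6 = (+0.8934, -0.4492)
  (0,1): δ = 134.62°  ·
  (0,2): δ = 39.15°  ·
  (0,3): δ = 8.81°  ✓
  (0,4): δ = 40.41°  ·
  (0,5): δ = 133.61°  ·
  (0,6): δ = 160.55°  ·
  (1,2): δ = 84.52°  ·
  (1,3): δ = 54.19°  ·
  (1,4): δ = 4.97°  ✓
  (1,5): δ = 88.23°  ·
  (1,6): δ = 115.17°  ·
  (2,3): δ = 149.67°  ·
  (2,4): δ = 100.45°  ·
  (2,5): δ = 7.25°  ✓
  (2,6): δ = 19.69°  ✓
  (3,4): δ = 130.78°  ·
  (3,5): δ = 37.58°  ·
  (3,6): δ = 10.64°  ✓
  (4,5): δ = 86.80°  ·
  (4,6): δ = 59.86°  ·
  (5,6): δ = 153.06°  ·
antipodal pairs: 5

count = 5; pairs: (0,3), (1,4), (2,5), (2,6), (3,6)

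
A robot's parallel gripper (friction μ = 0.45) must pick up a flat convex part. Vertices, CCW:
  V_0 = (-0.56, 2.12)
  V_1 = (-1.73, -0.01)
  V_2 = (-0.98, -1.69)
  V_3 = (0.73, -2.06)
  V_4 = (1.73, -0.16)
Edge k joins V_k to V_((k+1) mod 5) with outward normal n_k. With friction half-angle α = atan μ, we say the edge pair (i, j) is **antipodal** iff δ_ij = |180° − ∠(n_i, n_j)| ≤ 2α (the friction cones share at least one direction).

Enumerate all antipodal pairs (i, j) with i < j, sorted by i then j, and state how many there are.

count = 3; pairs: (0,3), (1,4), (2,4)

α = atan 0.45 = 24.23°;  2α = 48.46°
n_0 = (-0.8765, +0.4814)
n_1 = (-0.9131, -0.4077)
n_2 = (-0.2115, -0.9774)
n_3 = (+0.8849, -0.4657)
n_4 = (+0.7056, +0.7087)
  (0,1): δ = 127.16°  ·
  (0,2): δ = 73.43°  ·
  (0,3): δ = 1.02°  ✓
  (0,4): δ = 73.91°  ·
  (1,2): δ = 126.27°  ·
  (1,3): δ = 51.82°  ·
  (1,4): δ = 21.07°  ✓
  (2,3): δ = 105.55°  ·
  (2,4): δ = 32.67°  ✓
  (3,4): δ = 107.12°  ·
antipodal pairs: 3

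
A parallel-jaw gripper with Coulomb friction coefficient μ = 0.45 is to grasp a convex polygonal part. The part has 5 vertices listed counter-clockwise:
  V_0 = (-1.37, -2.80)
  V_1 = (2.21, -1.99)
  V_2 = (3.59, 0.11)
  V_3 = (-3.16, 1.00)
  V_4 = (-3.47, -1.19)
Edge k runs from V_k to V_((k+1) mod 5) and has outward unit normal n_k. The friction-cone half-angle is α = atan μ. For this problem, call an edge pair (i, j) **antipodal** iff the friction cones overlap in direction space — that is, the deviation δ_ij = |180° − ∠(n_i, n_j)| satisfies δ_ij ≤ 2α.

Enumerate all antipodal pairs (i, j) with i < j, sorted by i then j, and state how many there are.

α = atan 0.45 = 24.23°;  2α = 48.46°
n_0 = (+0.2207, -0.9753)
n_1 = (+0.8357, -0.5492)
n_2 = (+0.1307, +0.9914)
n_3 = (-0.9901, +0.1402)
n_4 = (-0.6084, -0.7936)
  (0,1): δ = 136.06°  ·
  (0,2): δ = 20.26°  ✓
  (0,3): δ = 69.19°  ·
  (0,4): δ = 129.77°  ·
  (1,2): δ = 64.20°  ·
  (1,3): δ = 25.25°  ✓
  (1,4): δ = 85.83°  ·
  (2,3): δ = 90.55°  ·
  (2,4): δ = 29.96°  ✓
  (3,4): δ = 119.42°  ·
antipodal pairs: 3

count = 3; pairs: (0,2), (1,3), (2,4)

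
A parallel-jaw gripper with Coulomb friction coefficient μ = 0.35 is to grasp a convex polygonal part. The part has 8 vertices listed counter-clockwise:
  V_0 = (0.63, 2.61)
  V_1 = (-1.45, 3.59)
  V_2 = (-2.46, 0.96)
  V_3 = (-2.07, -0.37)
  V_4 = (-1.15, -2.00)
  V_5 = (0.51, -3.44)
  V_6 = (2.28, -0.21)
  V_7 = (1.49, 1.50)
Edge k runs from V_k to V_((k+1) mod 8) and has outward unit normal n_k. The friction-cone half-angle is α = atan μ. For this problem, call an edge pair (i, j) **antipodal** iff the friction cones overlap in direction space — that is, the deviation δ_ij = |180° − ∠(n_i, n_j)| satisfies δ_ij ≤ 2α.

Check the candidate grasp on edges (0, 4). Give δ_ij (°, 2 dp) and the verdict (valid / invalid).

α = atan 0.35 = 19.29°;  2α = 38.58°
edge 0: e_0 = (-2.08, +0.98);  n_0 = (+0.4262, +0.9046)
edge 4: e_4 = (+1.66, -1.44);  n_4 = (-0.6553, -0.7554)
∠(n_0, n_4) = 164.29°
δ = |180° − 164.29°| = 15.71°
15.71° ≤ 2α = 38.58°  →  valid

δ = 15.71°, valid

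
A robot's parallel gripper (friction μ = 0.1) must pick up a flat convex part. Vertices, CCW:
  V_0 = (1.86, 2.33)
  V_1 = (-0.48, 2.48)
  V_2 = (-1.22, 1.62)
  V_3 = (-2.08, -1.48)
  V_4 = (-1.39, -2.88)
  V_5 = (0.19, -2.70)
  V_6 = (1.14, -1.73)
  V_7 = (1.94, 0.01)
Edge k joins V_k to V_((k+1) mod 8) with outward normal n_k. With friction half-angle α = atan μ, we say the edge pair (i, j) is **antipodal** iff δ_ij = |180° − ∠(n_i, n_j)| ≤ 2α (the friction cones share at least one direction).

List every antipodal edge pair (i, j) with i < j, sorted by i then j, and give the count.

α = atan 0.1 = 5.71°;  2α = 11.42°
n_0 = (+0.0640, +0.9980)
n_1 = (-0.7580, +0.6522)
n_2 = (-0.9636, +0.2673)
n_3 = (-0.8970, -0.4421)
n_4 = (+0.1132, -0.9936)
n_5 = (+0.7144, -0.6997)
n_6 = (+0.9086, -0.4177)
n_7 = (+0.9994, +0.0345)
  (0,1): δ = 127.04°  ·
  (0,2): δ = 101.84°  ·
  (0,3): δ = 60.10°  ·
  (0,4): δ = 10.17°  ✓
  (0,5): δ = 49.26°  ·
  (0,6): δ = 68.98°  ·
  (0,7): δ = 95.64°  ·
  (1,2): δ = 154.79°  ·
  (1,3): δ = 113.05°  ·
  (1,4): δ = 42.79°  ·
  (1,5): δ = 3.69°  ✓
  (1,6): δ = 16.02°  ·
  (1,7): δ = 42.69°  ·
  (2,3): δ = 138.26°  ·
  (2,4): δ = 68.00°  ·
  (2,5): δ = 28.90°  ·
  (2,6): δ = 9.19°  ✓
  (2,7): δ = 17.48°  ·
  (3,4): δ = 109.74°  ·
  (3,5): δ = 70.64°  ·
  (3,6): δ = 50.93°  ·
  (3,7): δ = 24.26°  ·
  (4,5): δ = 140.90°  ·
  (4,6): δ = 121.19°  ·
  (4,7): δ = 94.52°  ·
  (5,6): δ = 160.29°  ·
  (5,7): δ = 133.62°  ·
  (6,7): δ = 153.33°  ·
antipodal pairs: 3

count = 3; pairs: (0,4), (1,5), (2,6)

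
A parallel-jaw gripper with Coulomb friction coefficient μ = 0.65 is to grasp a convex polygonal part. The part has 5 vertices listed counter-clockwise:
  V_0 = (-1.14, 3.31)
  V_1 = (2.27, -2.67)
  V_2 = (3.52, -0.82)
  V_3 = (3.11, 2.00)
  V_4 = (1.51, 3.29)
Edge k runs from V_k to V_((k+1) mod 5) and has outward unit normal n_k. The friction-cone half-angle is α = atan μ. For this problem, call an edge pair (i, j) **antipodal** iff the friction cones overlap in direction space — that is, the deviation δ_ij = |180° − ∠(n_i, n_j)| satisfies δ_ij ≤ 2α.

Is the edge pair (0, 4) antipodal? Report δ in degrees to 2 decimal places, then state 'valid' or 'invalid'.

δ = 59.87°, valid

α = atan 0.65 = 33.02°;  2α = 66.05°
edge 0: e_0 = (+3.41, -5.98);  n_0 = (-0.8687, -0.4954)
edge 4: e_4 = (-2.65, +0.02);  n_4 = (+0.0075, +1.0000)
∠(n_0, n_4) = 120.13°
δ = |180° − 120.13°| = 59.87°
59.87° ≤ 2α = 66.05°  →  valid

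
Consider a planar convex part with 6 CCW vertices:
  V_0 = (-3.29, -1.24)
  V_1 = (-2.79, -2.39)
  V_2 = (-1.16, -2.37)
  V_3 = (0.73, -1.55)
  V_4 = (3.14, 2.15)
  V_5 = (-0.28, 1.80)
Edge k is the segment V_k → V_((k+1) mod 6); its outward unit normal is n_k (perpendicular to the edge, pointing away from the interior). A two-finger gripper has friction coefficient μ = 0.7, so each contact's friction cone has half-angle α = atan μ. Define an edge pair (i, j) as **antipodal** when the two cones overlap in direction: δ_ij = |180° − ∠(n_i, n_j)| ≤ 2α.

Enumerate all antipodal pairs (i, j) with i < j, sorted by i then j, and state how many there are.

α = atan 0.7 = 34.99°;  2α = 69.98°
n_0 = (-0.9171, -0.3987)
n_1 = (+0.0123, -0.9999)
n_2 = (+0.3980, -0.9174)
n_3 = (+0.8379, -0.5458)
n_4 = (-0.1018, +0.9948)
n_5 = (-0.7106, +0.7036)
  (0,1): δ = 112.80°  ·
  (0,2): δ = 90.04°  ·
  (0,3): δ = 56.58°  ✓
  (0,4): δ = 72.34°  ·
  (0,5): δ = 111.79°  ·
  (1,2): δ = 157.25°  ·
  (1,3): δ = 123.78°  ·
  (1,4): δ = 5.14°  ✓
  (1,5): δ = 44.58°  ✓
  (2,3): δ = 146.53°  ·
  (2,4): δ = 17.61°  ✓
  (2,5): δ = 21.83°  ✓
  (3,4): δ = 51.08°  ✓
  (3,5): δ = 11.64°  ✓
  (4,5): δ = 140.56°  ·
antipodal pairs: 7

count = 7; pairs: (0,3), (1,4), (1,5), (2,4), (2,5), (3,4), (3,5)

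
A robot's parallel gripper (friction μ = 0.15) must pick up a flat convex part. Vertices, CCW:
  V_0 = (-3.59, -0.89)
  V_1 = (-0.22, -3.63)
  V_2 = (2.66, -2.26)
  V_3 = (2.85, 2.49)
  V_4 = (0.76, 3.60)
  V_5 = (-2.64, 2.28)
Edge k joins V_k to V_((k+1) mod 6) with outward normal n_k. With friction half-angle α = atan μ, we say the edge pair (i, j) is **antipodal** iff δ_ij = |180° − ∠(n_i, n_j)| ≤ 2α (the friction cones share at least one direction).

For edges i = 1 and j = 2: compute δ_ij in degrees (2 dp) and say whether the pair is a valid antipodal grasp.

δ = 117.73°, invalid

α = atan 0.15 = 8.53°;  2α = 17.06°
edge 1: e_1 = (+2.88, +1.37);  n_1 = (+0.4296, -0.9030)
edge 2: e_2 = (+0.19, +4.75);  n_2 = (+0.9992, -0.0400)
∠(n_1, n_2) = 62.27°
δ = |180° − 62.27°| = 117.73°
117.73° > 2α = 17.06°  →  invalid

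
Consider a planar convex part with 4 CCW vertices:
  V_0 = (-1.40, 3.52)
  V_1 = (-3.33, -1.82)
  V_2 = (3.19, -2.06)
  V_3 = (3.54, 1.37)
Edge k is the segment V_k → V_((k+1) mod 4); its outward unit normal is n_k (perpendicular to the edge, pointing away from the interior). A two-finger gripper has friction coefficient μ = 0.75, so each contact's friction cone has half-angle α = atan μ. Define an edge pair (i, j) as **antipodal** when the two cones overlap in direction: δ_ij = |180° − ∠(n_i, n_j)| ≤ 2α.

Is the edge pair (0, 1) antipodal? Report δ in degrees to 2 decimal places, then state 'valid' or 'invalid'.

δ = 72.24°, valid

α = atan 0.75 = 36.87°;  2α = 73.74°
edge 0: e_0 = (-1.93, -5.34);  n_0 = (-0.9405, +0.3399)
edge 1: e_1 = (+6.52, -0.24);  n_1 = (-0.0368, -0.9993)
∠(n_0, n_1) = 107.76°
δ = |180° − 107.76°| = 72.24°
72.24° ≤ 2α = 73.74°  →  valid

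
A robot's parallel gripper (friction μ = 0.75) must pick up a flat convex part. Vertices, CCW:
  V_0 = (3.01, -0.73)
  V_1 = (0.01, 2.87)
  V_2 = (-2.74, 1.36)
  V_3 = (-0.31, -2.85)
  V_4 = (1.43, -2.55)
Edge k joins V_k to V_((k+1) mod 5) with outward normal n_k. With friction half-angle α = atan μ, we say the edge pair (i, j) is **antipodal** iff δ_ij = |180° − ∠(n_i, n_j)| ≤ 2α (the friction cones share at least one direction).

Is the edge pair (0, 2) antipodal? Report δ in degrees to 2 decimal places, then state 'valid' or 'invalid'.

δ = 9.81°, valid

α = atan 0.75 = 36.87°;  2α = 73.74°
edge 0: e_0 = (-3.00, +3.60);  n_0 = (+0.7682, +0.6402)
edge 2: e_2 = (+2.43, -4.21);  n_2 = (-0.8661, -0.4999)
∠(n_0, n_2) = 170.19°
δ = |180° − 170.19°| = 9.81°
9.81° ≤ 2α = 73.74°  →  valid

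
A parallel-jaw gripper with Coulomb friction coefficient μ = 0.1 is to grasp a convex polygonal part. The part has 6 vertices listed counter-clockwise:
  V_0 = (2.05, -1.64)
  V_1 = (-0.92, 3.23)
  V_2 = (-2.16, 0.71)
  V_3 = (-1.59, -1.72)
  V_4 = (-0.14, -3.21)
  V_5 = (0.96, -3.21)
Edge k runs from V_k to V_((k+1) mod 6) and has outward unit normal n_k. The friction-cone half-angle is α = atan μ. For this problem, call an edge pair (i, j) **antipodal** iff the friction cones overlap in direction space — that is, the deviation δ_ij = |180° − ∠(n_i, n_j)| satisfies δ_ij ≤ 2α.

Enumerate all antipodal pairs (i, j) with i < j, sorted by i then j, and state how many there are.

α = atan 0.1 = 5.71°;  2α = 11.42°
n_0 = (+0.8538, +0.5207)
n_1 = (-0.8973, +0.4415)
n_2 = (-0.9736, -0.2284)
n_3 = (-0.7167, -0.6974)
n_4 = (+0.0000, -1.0000)
n_5 = (+0.8214, -0.5703)
  (0,1): δ = 57.58°  ·
  (0,2): δ = 18.18°  ·
  (0,3): δ = 12.84°  ·
  (0,4): δ = 58.62°  ·
  (0,5): δ = 113.85°  ·
  (1,2): δ = 140.60°  ·
  (1,3): δ = 109.58°  ·
  (1,4): δ = 63.80°  ·
  (1,5): δ = 8.57°  ✓
  (2,3): δ = 148.98°  ·
  (2,4): δ = 103.20°  ·
  (2,5): δ = 47.97°  ·
  (3,4): δ = 134.22°  ·
  (3,5): δ = 78.99°  ·
  (4,5): δ = 124.77°  ·
antipodal pairs: 1

count = 1; pairs: (1,5)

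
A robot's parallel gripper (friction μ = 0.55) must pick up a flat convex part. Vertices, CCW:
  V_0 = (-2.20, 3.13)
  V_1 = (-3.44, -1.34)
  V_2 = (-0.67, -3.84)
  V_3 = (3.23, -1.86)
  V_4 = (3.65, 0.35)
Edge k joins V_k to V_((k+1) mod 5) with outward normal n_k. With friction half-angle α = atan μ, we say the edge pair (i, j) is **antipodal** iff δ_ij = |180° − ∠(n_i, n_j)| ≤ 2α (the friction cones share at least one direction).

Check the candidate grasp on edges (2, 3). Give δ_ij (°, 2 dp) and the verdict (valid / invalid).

α = atan 0.55 = 28.81°;  2α = 57.62°
edge 2: e_2 = (+3.90, +1.98);  n_2 = (+0.4527, -0.8917)
edge 3: e_3 = (+0.42, +2.21);  n_3 = (+0.9824, -0.1867)
∠(n_2, n_3) = 52.32°
δ = |180° − 52.32°| = 127.68°
127.68° > 2α = 57.62°  →  invalid

δ = 127.68°, invalid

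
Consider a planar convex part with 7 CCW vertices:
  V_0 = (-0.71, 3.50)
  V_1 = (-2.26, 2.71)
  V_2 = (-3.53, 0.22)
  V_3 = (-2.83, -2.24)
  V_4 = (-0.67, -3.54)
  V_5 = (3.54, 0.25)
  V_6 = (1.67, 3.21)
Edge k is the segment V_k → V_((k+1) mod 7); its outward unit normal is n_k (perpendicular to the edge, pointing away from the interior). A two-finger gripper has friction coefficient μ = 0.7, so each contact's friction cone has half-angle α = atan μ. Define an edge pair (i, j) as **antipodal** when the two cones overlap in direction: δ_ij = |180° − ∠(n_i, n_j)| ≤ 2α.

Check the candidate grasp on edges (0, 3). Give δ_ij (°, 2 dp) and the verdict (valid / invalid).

δ = 58.05°, valid

α = atan 0.7 = 34.99°;  2α = 69.98°
edge 0: e_0 = (-1.55, -0.79);  n_0 = (-0.4541, +0.8910)
edge 3: e_3 = (+2.16, -1.30);  n_3 = (-0.5157, -0.8568)
∠(n_0, n_3) = 121.95°
δ = |180° − 121.95°| = 58.05°
58.05° ≤ 2α = 69.98°  →  valid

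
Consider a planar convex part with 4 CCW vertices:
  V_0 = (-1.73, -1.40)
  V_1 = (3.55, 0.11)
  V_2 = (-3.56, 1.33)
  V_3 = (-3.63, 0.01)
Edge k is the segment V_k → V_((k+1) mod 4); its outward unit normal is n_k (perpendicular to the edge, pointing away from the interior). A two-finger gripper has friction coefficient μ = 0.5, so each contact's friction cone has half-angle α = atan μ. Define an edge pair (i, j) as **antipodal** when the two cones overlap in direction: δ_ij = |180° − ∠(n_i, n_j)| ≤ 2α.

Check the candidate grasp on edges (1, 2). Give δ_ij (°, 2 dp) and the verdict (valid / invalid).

δ = 83.30°, invalid

α = atan 0.5 = 26.57°;  2α = 53.13°
edge 1: e_1 = (-7.11, +1.22);  n_1 = (+0.1691, +0.9856)
edge 2: e_2 = (-0.07, -1.32);  n_2 = (-0.9986, +0.0530)
∠(n_1, n_2) = 96.70°
δ = |180° − 96.70°| = 83.30°
83.30° > 2α = 53.13°  →  invalid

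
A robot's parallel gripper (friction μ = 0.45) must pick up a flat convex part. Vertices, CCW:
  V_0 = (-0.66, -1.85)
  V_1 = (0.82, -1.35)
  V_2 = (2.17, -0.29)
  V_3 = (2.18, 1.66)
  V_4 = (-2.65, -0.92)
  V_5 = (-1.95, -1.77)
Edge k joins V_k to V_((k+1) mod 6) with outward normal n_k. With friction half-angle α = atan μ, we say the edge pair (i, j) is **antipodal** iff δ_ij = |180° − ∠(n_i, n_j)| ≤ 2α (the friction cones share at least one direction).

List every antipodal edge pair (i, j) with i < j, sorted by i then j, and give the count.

count = 4; pairs: (0,3), (1,3), (2,4), (3,5)

α = atan 0.45 = 24.23°;  2α = 48.46°
n_0 = (+0.3201, -0.9474)
n_1 = (+0.6176, -0.7865)
n_2 = (+1.0000, -0.0051)
n_3 = (-0.4712, +0.8820)
n_4 = (-0.7719, -0.6357)
n_5 = (-0.0619, -0.9981)
  (0,1): δ = 160.53°  ·
  (0,2): δ = 108.96°  ·
  (0,3): δ = 9.44°  ✓
  (0,4): δ = 110.81°  ·
  (0,5): δ = 157.78°  ·
  (1,2): δ = 128.43°  ·
  (1,3): δ = 10.03°  ✓
  (1,4): δ = 91.33°  ·
  (1,5): δ = 138.31°  ·
  (2,3): δ = 61.60°  ·
  (2,4): δ = 39.77°  ✓
  (2,5): δ = 86.75°  ·
  (3,4): δ = 78.64°  ·
  (3,5): δ = 31.66°  ✓
  (4,5): δ = 133.02°  ·
antipodal pairs: 4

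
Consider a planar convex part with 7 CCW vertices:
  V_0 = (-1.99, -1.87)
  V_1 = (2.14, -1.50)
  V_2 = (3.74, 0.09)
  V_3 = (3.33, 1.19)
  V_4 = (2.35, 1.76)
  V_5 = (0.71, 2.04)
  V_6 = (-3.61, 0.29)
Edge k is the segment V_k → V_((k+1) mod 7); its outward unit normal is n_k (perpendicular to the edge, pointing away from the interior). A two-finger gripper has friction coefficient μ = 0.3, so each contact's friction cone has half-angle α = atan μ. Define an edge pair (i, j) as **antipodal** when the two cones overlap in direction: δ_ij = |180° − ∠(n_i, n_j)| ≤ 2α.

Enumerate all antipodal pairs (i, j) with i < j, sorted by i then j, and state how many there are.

count = 5; pairs: (0,4), (0,5), (1,5), (2,6), (3,6)

α = atan 0.3 = 16.70°;  2α = 33.40°
n_0 = (+0.0892, -0.9960)
n_1 = (+0.7049, -0.7093)
n_2 = (+0.9370, +0.3493)
n_3 = (+0.5028, +0.8644)
n_4 = (+0.1683, +0.9857)
n_5 = (-0.3755, +0.9268)
n_6 = (-0.8000, -0.6000)
  (0,1): δ = 140.30°  ·
  (0,2): δ = 74.68°  ·
  (0,3): δ = 35.30°  ·
  (0,4): δ = 14.81°  ✓
  (0,5): δ = 16.93°  ✓
  (0,6): δ = 121.75°  ·
  (1,2): δ = 114.38°  ·
  (1,3): δ = 75.00°  ·
  (1,4): δ = 54.51°  ·
  (1,5): δ = 22.77°  ✓
  (1,6): δ = 82.05°  ·
  (2,3): δ = 140.63°  ·
  (2,4): δ = 120.13°  ·
  (2,5): δ = 88.39°  ·
  (2,6): δ = 16.43°  ✓
  (3,4): δ = 159.51°  ·
  (3,5): δ = 127.76°  ·
  (3,6): δ = 22.95°  ✓
  (4,5): δ = 148.26°  ·
  (4,6): δ = 43.44°  ·
  (5,6): δ = 75.18°  ·
antipodal pairs: 5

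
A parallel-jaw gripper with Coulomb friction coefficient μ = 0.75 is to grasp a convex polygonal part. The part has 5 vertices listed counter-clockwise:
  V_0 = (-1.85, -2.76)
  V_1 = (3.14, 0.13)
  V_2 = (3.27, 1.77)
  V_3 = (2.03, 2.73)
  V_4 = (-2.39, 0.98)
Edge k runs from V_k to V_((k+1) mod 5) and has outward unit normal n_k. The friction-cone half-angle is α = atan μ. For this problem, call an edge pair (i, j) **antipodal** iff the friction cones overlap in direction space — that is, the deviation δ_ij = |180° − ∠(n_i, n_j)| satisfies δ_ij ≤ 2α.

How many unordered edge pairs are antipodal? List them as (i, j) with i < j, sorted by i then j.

count = 6; pairs: (0,2), (0,3), (0,4), (1,3), (1,4), (2,4)

α = atan 0.75 = 36.87°;  2α = 73.74°
n_0 = (+0.5012, -0.8653)
n_1 = (+0.9969, -0.0790)
n_2 = (+0.6122, +0.7907)
n_3 = (-0.3681, +0.9298)
n_4 = (-0.9897, -0.1429)
  (0,1): δ = 124.61°  ·
  (0,2): δ = 67.82°  ✓
  (0,3): δ = 8.48°  ✓
  (0,4): δ = 68.14°  ✓
  (1,2): δ = 123.21°  ·
  (1,3): δ = 63.87°  ✓
  (1,4): δ = 12.75°  ✓
  (2,3): δ = 120.65°  ·
  (2,4): δ = 44.04°  ✓
  (3,4): δ = 103.38°  ·
antipodal pairs: 6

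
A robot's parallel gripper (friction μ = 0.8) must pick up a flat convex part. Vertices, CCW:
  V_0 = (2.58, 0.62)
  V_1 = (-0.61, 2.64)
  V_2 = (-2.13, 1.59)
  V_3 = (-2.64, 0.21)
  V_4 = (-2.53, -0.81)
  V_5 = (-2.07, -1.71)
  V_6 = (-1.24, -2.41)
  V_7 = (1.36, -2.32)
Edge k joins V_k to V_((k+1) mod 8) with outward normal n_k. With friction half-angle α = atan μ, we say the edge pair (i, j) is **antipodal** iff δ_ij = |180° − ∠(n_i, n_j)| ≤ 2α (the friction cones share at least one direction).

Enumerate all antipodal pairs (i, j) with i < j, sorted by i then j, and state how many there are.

α = atan 0.8 = 38.66°;  2α = 77.32°
n_0 = (+0.5350, +0.8449)
n_1 = (-0.5684, +0.8228)
n_2 = (-0.9380, +0.3467)
n_3 = (-0.9942, -0.1072)
n_4 = (-0.8904, -0.4551)
n_5 = (-0.6447, -0.7644)
n_6 = (+0.0346, -0.9994)
n_7 = (+0.9236, -0.3833)
  (0,1): δ = 113.02°  ·
  (0,2): δ = 77.94°  ·
  (0,3): δ = 51.50°  ✓
  (0,4): δ = 30.58°  ✓
  (0,5): δ = 7.80°  ✓
  (0,6): δ = 34.33°  ✓
  (0,7): δ = 99.81°  ·
  (1,2): δ = 144.92°  ·
  (1,3): δ = 118.48°  ·
  (1,4): δ = 97.56°  ·
  (1,5): δ = 74.78°  ✓
  (1,6): δ = 32.65°  ✓
  (1,7): δ = 32.83°  ✓
  (2,3): δ = 153.56°  ·
  (2,4): δ = 132.65°  ·
  (2,5): δ = 109.86°  ·
  (2,6): δ = 67.73°  ✓
  (2,7): δ = 2.25°  ✓
  (3,4): δ = 159.08°  ·
  (3,5): δ = 136.30°  ·
  (3,6): δ = 94.17°  ·
  (3,7): δ = 28.69°  ✓
  (4,5): δ = 157.22°  ·
  (4,6): δ = 115.09°  ·
  (4,7): δ = 49.61°  ✓
  (5,6): δ = 137.87°  ·
  (5,7): δ = 72.39°  ✓
  (6,7): δ = 114.52°  ·
antipodal pairs: 12

count = 12; pairs: (0,3), (0,4), (0,5), (0,6), (1,5), (1,6), (1,7), (2,6), (2,7), (3,7), (4,7), (5,7)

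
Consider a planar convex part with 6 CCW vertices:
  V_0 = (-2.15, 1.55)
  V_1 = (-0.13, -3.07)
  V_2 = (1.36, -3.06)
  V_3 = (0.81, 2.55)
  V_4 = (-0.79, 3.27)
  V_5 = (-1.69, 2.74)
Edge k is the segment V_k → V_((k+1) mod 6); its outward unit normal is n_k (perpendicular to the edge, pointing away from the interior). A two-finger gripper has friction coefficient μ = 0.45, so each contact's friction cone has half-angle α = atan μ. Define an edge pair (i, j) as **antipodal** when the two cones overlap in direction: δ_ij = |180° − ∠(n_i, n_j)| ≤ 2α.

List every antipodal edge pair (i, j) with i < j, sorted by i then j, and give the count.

α = atan 0.45 = 24.23°;  2α = 48.46°
n_0 = (-0.9162, -0.4006)
n_1 = (+0.0067, -1.0000)
n_2 = (+0.9952, +0.0976)
n_3 = (+0.4104, +0.9119)
n_4 = (-0.5074, +0.8617)
n_5 = (-0.9327, +0.3606)
  (0,1): δ = 113.23°  ·
  (0,2): δ = 18.02°  ✓
  (0,3): δ = 42.16°  ✓
  (0,4): δ = 96.88°  ·
  (0,5): δ = 135.25°  ·
  (1,2): δ = 84.79°  ·
  (1,3): δ = 24.61°  ✓
  (1,4): δ = 30.11°  ✓
  (1,5): δ = 68.48°  ·
  (2,3): δ = 119.83°  ·
  (2,4): δ = 65.11°  ·
  (2,5): δ = 26.73°  ✓
  (3,4): δ = 125.28°  ·
  (3,5): δ = 86.91°  ·
  (4,5): δ = 141.63°  ·
antipodal pairs: 5

count = 5; pairs: (0,2), (0,3), (1,3), (1,4), (2,5)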